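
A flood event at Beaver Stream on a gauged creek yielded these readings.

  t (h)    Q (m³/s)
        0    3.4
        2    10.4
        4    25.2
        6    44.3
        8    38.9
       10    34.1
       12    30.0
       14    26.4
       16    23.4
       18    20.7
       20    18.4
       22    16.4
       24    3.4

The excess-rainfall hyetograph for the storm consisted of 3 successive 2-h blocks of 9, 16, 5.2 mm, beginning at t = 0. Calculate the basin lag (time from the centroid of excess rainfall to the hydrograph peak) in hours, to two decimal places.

t_L ≈ 3.25 h

Centroid of excess rainfall: t_c = Σ P_i·t̄_i / ΣP_i = 2.7483 h (block centres at 1, 3, 5 h).
Hydrograph peak occurs at t = 6 h, so basin lag t_L = 6 − 2.7483 = 3.25 h.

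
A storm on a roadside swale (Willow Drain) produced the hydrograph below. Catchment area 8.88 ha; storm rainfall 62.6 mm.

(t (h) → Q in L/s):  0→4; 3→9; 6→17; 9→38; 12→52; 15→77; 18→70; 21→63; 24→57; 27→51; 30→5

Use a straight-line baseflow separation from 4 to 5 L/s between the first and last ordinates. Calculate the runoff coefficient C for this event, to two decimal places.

ΣQ_DR = 393.5 L/s; V = ΣQ_DR·Δt = 4.250 × 10^6 L.
Runoff depth d = V / A = 47.86 mm.
C = d / P = 47.86 / 62.6 = 0.76.

C ≈ 0.76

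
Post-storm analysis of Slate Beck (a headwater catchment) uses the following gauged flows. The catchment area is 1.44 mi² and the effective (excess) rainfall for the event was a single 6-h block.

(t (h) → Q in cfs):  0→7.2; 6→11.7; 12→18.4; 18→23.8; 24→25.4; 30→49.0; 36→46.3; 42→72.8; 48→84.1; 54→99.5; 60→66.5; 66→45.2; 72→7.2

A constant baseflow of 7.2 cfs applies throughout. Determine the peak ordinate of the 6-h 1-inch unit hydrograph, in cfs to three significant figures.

U_p ≈ 30.8 cfs

Direct runoff: 0.0, 4.5, 11.2, 16.6, 18.2, 41.8, 39.1, 65.6, 76.9, 92.3, 59.3, 38.0, 0.0 cfs; ΣQ_DR = 463.5 cfs, peak = 92.3 cfs.
Runoff depth d = ΣQ_DR·Δt / A = 463.5 × 21600 / (1.44 mi²) = 2.993 in.
The 1-inch UH is the DRH scaled by (1 in)/d, so U_p = 92.3 × 1/2.993 = 30.8 cfs.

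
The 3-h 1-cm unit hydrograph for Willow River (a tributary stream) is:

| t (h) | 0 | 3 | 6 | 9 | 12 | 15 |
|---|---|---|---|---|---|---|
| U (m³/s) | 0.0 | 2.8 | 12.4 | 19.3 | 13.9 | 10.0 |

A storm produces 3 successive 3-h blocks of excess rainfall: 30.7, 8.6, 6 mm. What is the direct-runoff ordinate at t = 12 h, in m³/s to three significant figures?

By discrete convolution, Q_j = Σ (P_i / 10 mm) · U_{j−i}.
At t = 12 h (j=4): Q = (30.7/10)·13.9 + (8.6/10)·19.3 + (6/10)·12.4 = 66.7 m³/s.

Q ≈ 66.7 m³/s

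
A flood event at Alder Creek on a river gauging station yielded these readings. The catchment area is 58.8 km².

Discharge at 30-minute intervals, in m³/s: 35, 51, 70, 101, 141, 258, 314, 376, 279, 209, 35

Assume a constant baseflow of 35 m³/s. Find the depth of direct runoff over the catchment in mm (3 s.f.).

d ≈ 45.4 mm

Direct runoff: 0.0, 16.0, 35.0, 66.0, 106.0, 223.0, 279.0, 341.0, 244.0, 174.0, 0.0 m³/s; ΣQ_DR = 1484 m³/s.
V = ΣQ_DR · Δt = 1484 × 1800 s = 2.671 × 10^6 m³.
Over A = 58.8 km², depth = V / A = 45.4 mm.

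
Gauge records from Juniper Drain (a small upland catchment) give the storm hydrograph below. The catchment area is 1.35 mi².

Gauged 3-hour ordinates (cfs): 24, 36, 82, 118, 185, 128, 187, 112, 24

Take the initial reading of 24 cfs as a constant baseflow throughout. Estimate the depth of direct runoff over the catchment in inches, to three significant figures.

d ≈ 2.34 in

Direct runoff: 0.0, 12.0, 58.0, 94.0, 161.0, 104.0, 163.0, 88.0, 0.0 cfs; ΣQ_DR = 680.0 cfs.
V = ΣQ_DR · Δt = 680.0 × 10800 s = 7.344 × 10^6 ft³.
Over A = 1.35 mi², depth = V / A = 2.34 in.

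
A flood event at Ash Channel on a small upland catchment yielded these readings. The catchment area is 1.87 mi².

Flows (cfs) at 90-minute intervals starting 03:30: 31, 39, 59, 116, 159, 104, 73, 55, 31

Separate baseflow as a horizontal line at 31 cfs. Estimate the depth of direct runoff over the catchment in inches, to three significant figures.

d ≈ 0.482 in

Direct runoff: 0.0, 8.0, 28.0, 85.0, 128.0, 73.0, 42.0, 24.0, 0.0 cfs; ΣQ_DR = 388.0 cfs.
V = ΣQ_DR · Δt = 388.0 × 5400 s = 2.095 × 10^6 ft³.
Over A = 1.87 mi², depth = V / A = 0.482 in.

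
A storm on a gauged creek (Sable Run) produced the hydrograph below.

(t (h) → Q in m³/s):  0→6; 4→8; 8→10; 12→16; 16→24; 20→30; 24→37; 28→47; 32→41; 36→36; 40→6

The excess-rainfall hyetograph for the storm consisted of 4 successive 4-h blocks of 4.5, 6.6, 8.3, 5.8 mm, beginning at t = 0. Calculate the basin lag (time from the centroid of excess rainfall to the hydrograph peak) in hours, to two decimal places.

Centroid of excess rainfall: t_c = Σ P_i·t̄_i / ΣP_i = 8.4444 h (block centres at 2, 6, 10, 14 h).
Hydrograph peak occurs at t = 28 h, so basin lag t_L = 28 − 8.4444 = 19.56 h.

t_L ≈ 19.56 h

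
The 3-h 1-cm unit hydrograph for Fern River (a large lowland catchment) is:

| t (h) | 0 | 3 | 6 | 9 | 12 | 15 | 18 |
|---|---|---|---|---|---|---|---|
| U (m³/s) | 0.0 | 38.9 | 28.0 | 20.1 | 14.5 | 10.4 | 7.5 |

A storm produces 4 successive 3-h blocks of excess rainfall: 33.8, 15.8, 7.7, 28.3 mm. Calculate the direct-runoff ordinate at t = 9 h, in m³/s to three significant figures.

Q ≈ 142 m³/s

By discrete convolution, Q_j = Σ (P_i / 10 mm) · U_{j−i}.
At t = 9 h (j=3): Q = (33.8/10)·20.1 + (15.8/10)·28.0 + (7.7/10)·38.9 + (28.3/10)·0.0 = 142 m³/s.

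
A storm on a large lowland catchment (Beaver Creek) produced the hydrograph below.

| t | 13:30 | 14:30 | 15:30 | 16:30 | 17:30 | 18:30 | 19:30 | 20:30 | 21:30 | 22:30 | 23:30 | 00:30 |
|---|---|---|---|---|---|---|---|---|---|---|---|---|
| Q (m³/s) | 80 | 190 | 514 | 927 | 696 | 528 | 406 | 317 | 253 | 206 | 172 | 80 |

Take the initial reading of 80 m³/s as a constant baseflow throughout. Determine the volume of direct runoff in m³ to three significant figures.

Direct-runoff ordinates (Q − Q_b): 0.0, 110.0, 434.0, 847.0, 616.0, 448.0, 326.0, 237.0, 173.0, 126.0, 92.0, 0.0 m³/s.
ΣQ_DR = 3409 m³/s.
With Δt = 1 h = 3600 s, V = ΣQ_DR · Δt = 3409 × 3600 = 1.23 × 10^7 m³.

V ≈ 1.23 × 10^7 m³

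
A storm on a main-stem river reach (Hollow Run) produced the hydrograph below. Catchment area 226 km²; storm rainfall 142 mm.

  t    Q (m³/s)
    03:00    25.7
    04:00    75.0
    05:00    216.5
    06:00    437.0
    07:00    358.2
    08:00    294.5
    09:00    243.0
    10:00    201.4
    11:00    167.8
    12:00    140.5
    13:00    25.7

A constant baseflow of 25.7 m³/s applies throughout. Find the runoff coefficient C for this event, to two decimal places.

ΣQ_DR = 1903 m³/s; V = ΣQ_DR·Δt = 6.849 × 10^6 m³.
Runoff depth d = V / A = 30.31 mm.
C = d / P = 30.31 / 142 = 0.21.

C ≈ 0.21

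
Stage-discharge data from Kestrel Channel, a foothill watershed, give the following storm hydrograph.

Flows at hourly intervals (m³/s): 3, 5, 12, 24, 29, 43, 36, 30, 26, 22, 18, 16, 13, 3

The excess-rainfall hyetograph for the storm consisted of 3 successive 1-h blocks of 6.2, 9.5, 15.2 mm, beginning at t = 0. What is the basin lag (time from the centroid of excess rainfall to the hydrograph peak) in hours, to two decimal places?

Centroid of excess rainfall: t_c = Σ P_i·t̄_i / ΣP_i = 1.7913 h (block centres at 0.5, 1.5, 2.5 h).
Hydrograph peak occurs at t = 5 h, so basin lag t_L = 5 − 1.7913 = 3.21 h.

t_L ≈ 3.21 h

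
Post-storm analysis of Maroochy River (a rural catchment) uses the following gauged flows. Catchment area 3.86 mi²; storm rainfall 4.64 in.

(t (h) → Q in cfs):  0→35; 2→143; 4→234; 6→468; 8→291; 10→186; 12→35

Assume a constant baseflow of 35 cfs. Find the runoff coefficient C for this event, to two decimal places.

ΣQ_DR = 1147 cfs; V = ΣQ_DR·Δt = 8.258 × 10^6 ft³.
Runoff depth d = V / A = 0.9209 in.
C = d / P = 0.9209 / 4.64 = 0.20.

C ≈ 0.20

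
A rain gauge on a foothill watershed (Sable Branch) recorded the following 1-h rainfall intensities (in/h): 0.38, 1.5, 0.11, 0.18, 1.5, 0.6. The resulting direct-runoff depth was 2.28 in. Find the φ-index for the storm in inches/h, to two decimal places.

φ ≈ 0.44 in/h

Only the 3 blocks with intensity above φ contribute runoff: 1.5, 1.5, 0.6 in/h.
Σ(I−φ)·Δt = d  ⇒  (1.5+1.5+0.6 − 3φ)·1 = 2.28
φ = (3.600 − 2.28/1) / 3 = 0.44 in/h.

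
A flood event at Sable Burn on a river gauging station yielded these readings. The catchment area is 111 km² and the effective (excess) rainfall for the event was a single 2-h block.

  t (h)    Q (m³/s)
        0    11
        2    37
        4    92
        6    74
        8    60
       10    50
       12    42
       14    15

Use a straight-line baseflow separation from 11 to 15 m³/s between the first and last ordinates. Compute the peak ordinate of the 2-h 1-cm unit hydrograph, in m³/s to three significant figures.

Direct runoff: 0.00, 25.43, 79.86, 61.29, 46.71, 36.14, 27.57, 0.00 m³/s; ΣQ_DR = 277.0 m³/s, peak = 79.86 m³/s.
Runoff depth d = ΣQ_DR·Δt / A = 277.0 × 7200 / (111 km²) = 17.97 mm.
The 1-cm UH is the DRH scaled by (10 mm)/d, so U_p = 79.86 × 10/17.97 = 44.4 m³/s.

U_p ≈ 44.4 m³/s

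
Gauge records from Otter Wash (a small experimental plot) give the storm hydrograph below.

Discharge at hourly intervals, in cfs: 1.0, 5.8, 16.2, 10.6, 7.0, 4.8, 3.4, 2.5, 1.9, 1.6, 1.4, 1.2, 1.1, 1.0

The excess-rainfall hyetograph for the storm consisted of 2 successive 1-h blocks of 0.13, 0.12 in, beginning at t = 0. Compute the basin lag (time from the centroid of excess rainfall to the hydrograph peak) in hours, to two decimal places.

Centroid of excess rainfall: t_c = Σ P_i·t̄_i / ΣP_i = 0.9800 h (block centres at 0.5, 1.5 h).
Hydrograph peak occurs at t = 2 h, so basin lag t_L = 2 − 0.9800 = 1.02 h.

t_L ≈ 1.02 h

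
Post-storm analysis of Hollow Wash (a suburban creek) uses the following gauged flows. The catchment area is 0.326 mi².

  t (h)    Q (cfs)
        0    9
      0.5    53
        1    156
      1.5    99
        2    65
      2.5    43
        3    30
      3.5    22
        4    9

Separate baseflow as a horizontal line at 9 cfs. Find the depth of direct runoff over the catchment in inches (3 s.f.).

Direct runoff: 0.0, 44.0, 147.0, 90.0, 56.0, 34.0, 21.0, 13.0, 0.0 cfs; ΣQ_DR = 405.0 cfs.
V = ΣQ_DR · Δt = 405.0 × 1800 s = 7.290 × 10^5 ft³.
Over A = 0.326 mi², depth = V / A = 0.963 in.

d ≈ 0.963 in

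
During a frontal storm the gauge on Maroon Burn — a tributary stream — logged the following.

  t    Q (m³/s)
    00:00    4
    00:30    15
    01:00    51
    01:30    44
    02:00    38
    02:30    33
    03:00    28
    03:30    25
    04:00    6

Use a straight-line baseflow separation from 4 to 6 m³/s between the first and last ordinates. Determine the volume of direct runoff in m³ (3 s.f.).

V ≈ 3.58 × 10^5 m³

Direct-runoff ordinates (Q − Q_b): 0.00, 10.75, 46.50, 39.25, 33.00, 27.75, 22.50, 19.25, 0.00 m³/s.
ΣQ_DR = 199.0 m³/s.
With Δt = 0.5 h = 1800 s, V = ΣQ_DR · Δt = 199.0 × 1800 = 3.58 × 10^5 m³.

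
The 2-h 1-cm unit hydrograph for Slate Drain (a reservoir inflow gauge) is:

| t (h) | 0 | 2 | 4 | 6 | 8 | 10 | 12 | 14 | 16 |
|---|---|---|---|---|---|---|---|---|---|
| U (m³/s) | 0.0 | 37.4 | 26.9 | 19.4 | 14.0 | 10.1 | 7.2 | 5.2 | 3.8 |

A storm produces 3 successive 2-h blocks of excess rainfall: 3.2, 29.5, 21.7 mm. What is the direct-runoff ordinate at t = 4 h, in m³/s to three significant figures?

Q ≈ 119 m³/s

By discrete convolution, Q_j = Σ (P_i / 10 mm) · U_{j−i}.
At t = 4 h (j=2): Q = (3.2/10)·26.9 + (29.5/10)·37.4 + (21.7/10)·0.0 = 119 m³/s.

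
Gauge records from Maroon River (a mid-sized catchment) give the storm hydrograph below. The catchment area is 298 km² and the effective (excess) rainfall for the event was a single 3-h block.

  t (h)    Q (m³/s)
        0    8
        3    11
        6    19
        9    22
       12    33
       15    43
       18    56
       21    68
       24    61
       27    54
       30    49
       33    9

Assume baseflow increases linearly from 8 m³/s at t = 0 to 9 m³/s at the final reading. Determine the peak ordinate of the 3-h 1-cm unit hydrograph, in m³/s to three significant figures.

Direct runoff: 0.00, 2.91, 10.82, 13.73, 24.64, 34.55, 47.45, 59.36, 52.27, 45.18, 40.09, 0.00 m³/s; ΣQ_DR = 331.0 m³/s, peak = 59.36 m³/s.
Runoff depth d = ΣQ_DR·Δt / A = 331.0 × 10800 / (298 km²) = 12.00 mm.
The 1-cm UH is the DRH scaled by (10 mm)/d, so U_p = 59.36 × 10/12.00 = 49.5 m³/s.

U_p ≈ 49.5 m³/s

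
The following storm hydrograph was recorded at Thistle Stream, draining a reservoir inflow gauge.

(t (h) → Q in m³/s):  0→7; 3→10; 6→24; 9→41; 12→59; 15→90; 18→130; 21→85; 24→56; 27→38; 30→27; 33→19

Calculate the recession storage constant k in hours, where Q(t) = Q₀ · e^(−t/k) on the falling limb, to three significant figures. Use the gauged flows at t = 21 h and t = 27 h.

k ≈ 7.45 h

On the falling limb, Q drops from 85 to 38 m³/s between t = 21 h and t = 27 h (Δt = 6 h).
k = −Δt / ln(Q₂/Q₁) = −6 / ln(38/85) = 7.45 h.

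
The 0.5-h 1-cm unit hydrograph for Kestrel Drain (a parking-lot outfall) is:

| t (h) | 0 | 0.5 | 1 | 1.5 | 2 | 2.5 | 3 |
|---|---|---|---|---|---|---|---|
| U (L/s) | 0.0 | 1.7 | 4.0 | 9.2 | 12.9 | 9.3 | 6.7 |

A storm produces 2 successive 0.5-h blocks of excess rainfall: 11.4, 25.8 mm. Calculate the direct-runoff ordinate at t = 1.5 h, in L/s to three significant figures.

Q ≈ 20.8 L/s

By discrete convolution, Q_j = Σ (P_i / 10 mm) · U_{j−i}.
At t = 1.5 h (j=3): Q = (11.4/10)·9.2 + (25.8/10)·4.0 = 20.8 L/s.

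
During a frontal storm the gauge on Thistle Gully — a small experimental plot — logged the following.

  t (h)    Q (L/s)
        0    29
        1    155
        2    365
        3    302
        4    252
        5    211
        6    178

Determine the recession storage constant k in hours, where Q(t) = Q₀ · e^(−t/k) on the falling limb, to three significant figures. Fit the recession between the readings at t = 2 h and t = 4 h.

k ≈ 5.40 h

On the falling limb, Q drops from 365 to 252 L/s between t = 2 h and t = 4 h (Δt = 2 h).
k = −Δt / ln(Q₂/Q₁) = −2 / ln(252/365) = 5.40 h.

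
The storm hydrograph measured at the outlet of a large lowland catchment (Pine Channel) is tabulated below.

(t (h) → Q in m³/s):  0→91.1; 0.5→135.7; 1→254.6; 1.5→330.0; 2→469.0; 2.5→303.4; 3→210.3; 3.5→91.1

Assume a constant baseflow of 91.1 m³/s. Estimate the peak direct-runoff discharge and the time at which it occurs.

Q_p = 377.9 m³/s at t = 2 h

Subtracting baseflow gives direct-runoff ordinates: 0.0, 44.6, 163.5, 238.9, 377.9, 212.3, 119.2, 0.0 m³/s.
The maximum is 377.9 m³/s, occurring at the reading for t = 2 h.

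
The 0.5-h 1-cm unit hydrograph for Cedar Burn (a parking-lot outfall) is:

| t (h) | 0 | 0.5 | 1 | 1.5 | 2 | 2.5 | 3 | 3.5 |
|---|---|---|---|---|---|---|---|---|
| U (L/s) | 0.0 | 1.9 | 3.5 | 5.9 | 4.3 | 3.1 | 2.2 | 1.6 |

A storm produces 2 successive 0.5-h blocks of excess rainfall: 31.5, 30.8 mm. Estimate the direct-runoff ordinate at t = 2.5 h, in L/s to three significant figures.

Q ≈ 23.0 L/s

By discrete convolution, Q_j = Σ (P_i / 10 mm) · U_{j−i}.
At t = 2.5 h (j=5): Q = (31.5/10)·3.1 + (30.8/10)·4.3 = 23.0 L/s.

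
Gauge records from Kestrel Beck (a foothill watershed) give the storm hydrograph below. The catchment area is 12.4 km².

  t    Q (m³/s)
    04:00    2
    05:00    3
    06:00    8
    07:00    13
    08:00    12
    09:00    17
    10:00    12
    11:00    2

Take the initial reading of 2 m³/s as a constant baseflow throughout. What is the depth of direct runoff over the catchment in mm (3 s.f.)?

Direct runoff: 0.0, 1.0, 6.0, 11.0, 10.0, 15.0, 10.0, 0.0 m³/s; ΣQ_DR = 53.00 m³/s.
V = ΣQ_DR · Δt = 53.00 × 3600 s = 1.908 × 10^5 m³.
Over A = 12.4 km², depth = V / A = 15.4 mm.

d ≈ 15.4 mm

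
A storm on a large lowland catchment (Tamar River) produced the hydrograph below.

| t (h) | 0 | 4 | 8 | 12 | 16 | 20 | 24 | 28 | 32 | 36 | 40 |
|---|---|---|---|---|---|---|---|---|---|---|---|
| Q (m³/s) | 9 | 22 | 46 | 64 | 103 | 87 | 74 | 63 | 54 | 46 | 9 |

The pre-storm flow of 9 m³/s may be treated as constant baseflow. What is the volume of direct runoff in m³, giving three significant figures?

V ≈ 6.88 × 10^6 m³

Direct-runoff ordinates (Q − Q_b): 0.0, 13.0, 37.0, 55.0, 94.0, 78.0, 65.0, 54.0, 45.0, 37.0, 0.0 m³/s.
ΣQ_DR = 478.0 m³/s.
With Δt = 4 h = 14400 s, V = ΣQ_DR · Δt = 478.0 × 14400 = 6.88 × 10^6 m³.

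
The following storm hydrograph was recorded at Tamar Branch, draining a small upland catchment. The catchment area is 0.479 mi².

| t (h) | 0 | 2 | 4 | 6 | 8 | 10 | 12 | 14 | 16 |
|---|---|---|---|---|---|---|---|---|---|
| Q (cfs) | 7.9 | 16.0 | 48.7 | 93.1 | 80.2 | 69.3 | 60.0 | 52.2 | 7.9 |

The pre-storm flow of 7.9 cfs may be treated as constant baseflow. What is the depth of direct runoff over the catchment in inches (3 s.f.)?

Direct runoff: 0.0, 8.1, 40.8, 85.2, 72.3, 61.4, 52.1, 44.3, 0.0 cfs; ΣQ_DR = 364.2 cfs.
V = ΣQ_DR · Δt = 364.2 × 7200 s = 2.622 × 10^6 ft³.
Over A = 0.479 mi², depth = V / A = 2.36 in.

d ≈ 2.36 in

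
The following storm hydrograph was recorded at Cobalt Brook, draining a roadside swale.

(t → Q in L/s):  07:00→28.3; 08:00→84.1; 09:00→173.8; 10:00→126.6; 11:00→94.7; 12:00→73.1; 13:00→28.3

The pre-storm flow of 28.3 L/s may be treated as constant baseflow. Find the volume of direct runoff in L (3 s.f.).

Direct-runoff ordinates (Q − Q_b): 0.0, 55.8, 145.5, 98.3, 66.4, 44.8, 0.0 L/s.
ΣQ_DR = 410.8 L/s.
With Δt = 1 h = 3600 s, V = ΣQ_DR · Δt = 410.8 × 3600 = 1.48 × 10^6 L.

V ≈ 1.48 × 10^6 L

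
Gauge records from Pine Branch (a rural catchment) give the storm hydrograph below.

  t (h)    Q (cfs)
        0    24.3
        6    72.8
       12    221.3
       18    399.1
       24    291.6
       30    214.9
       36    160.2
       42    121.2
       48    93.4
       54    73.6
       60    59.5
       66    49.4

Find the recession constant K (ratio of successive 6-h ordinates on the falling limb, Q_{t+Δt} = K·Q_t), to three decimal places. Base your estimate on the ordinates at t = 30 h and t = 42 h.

Using the recession-limb readings at t = 30 h and t = 42 h: Q falls from 214.9 to 121.2 cfs over 2 intervals.
K = (Q₂/Q₁)^(1/2) = (121.2/214.9)^(1/2) = 0.751.

K ≈ 0.751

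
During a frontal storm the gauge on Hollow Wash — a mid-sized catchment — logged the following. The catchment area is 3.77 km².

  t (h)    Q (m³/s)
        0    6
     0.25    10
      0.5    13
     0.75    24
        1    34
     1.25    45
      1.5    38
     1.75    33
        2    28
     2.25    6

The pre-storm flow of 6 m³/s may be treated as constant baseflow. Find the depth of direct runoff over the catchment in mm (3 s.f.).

d ≈ 42.3 mm

Direct runoff: 0.0, 4.0, 7.0, 18.0, 28.0, 39.0, 32.0, 27.0, 22.0, 0.0 m³/s; ΣQ_DR = 177.0 m³/s.
V = ΣQ_DR · Δt = 177.0 × 900 s = 1.593 × 10^5 m³.
Over A = 3.77 km², depth = V / A = 42.3 mm.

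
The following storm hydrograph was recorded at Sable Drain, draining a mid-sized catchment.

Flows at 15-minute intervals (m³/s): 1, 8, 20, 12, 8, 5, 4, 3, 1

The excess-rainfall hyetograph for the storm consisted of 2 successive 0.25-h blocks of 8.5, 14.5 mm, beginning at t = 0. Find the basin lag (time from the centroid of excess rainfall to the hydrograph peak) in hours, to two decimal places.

Centroid of excess rainfall: t_c = Σ P_i·t̄_i / ΣP_i = 0.2826 h (block centres at 0.125, 0.375 h).
Hydrograph peak occurs at t = 0.5 h, so basin lag t_L = 0.5 − 0.2826 = 0.22 h.

t_L ≈ 0.22 h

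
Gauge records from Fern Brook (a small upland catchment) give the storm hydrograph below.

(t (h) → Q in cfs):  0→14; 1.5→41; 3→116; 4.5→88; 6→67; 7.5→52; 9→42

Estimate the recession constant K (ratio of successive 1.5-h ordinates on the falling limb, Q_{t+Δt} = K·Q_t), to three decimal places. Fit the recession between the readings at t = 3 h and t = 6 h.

Using the recession-limb readings at t = 3 h and t = 6 h: Q falls from 116 to 67 cfs over 2 intervals.
K = (Q₂/Q₁)^(1/2) = (67/116)^(1/2) = 0.760.

K ≈ 0.760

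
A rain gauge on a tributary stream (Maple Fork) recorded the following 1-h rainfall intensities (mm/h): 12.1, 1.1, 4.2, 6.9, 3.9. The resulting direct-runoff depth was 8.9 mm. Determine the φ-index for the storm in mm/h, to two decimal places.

Only the 2 blocks with intensity above φ contribute runoff: 12.1, 6.9 mm/h.
Σ(I−φ)·Δt = d  ⇒  (12.1+6.9 − 2φ)·1 = 8.9
φ = (19.00 − 8.9/1) / 2 = 5.05 mm/h.

φ ≈ 5.05 mm/h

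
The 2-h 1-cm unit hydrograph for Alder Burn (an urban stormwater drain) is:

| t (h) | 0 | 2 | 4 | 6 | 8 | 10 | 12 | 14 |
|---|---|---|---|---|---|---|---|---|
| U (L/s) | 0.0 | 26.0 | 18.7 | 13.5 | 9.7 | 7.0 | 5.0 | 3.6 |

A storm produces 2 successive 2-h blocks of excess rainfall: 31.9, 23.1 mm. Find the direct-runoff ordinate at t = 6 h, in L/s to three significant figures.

Q ≈ 86.3 L/s

By discrete convolution, Q_j = Σ (P_i / 10 mm) · U_{j−i}.
At t = 6 h (j=3): Q = (31.9/10)·13.5 + (23.1/10)·18.7 = 86.3 L/s.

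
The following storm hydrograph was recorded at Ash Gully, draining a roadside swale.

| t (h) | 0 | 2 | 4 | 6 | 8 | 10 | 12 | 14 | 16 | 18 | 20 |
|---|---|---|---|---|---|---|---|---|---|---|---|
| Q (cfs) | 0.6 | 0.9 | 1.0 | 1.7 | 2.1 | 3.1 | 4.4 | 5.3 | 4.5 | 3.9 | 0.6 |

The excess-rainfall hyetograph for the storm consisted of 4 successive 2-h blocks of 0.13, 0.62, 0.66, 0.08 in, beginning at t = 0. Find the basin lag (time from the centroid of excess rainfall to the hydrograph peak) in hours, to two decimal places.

Centroid of excess rainfall: t_c = Σ P_i·t̄_i / ΣP_i = 3.9262 h (block centres at 1, 3, 5, 7 h).
Hydrograph peak occurs at t = 14 h, so basin lag t_L = 14 − 3.9262 = 10.07 h.

t_L ≈ 10.07 h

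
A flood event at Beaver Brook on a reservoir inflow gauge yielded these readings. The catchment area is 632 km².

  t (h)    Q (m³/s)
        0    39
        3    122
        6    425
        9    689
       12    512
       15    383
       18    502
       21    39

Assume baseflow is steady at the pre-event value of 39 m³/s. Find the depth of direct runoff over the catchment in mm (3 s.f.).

d ≈ 41.0 mm

Direct runoff: 0.0, 83.0, 386.0, 650.0, 473.0, 344.0, 463.0, 0.0 m³/s; ΣQ_DR = 2399 m³/s.
V = ΣQ_DR · Δt = 2399 × 10800 s = 2.591 × 10^7 m³.
Over A = 632 km², depth = V / A = 41.0 mm.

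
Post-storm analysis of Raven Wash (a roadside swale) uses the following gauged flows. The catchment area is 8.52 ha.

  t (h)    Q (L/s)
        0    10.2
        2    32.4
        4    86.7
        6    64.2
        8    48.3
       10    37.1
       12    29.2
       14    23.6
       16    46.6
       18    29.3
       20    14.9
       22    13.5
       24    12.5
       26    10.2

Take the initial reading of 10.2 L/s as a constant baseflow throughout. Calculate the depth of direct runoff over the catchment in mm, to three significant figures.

Direct runoff: 0.0, 22.2, 76.5, 54.0, 38.1, 26.9, 19.0, 13.4, 36.4, 19.1, 4.7, 3.3, 2.3, 0.0 L/s; ΣQ_DR = 315.9 L/s.
V = ΣQ_DR · Δt = 315.9 × 7200 s = 2.274 × 10^6 L.
Over A = 8.52 ha, depth = V / A = 26.7 mm.

d ≈ 26.7 mm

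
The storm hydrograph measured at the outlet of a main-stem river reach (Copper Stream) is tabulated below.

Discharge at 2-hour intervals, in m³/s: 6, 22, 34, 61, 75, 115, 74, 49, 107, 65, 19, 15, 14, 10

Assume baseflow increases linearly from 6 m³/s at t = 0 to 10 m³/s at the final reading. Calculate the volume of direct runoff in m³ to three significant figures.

Direct-runoff ordinates (Q − Q_b): 0.00, 15.69, 27.38, 54.08, 67.77, 107.46, 66.15, 40.85, 98.54, 56.23, 9.92, 5.62, 4.31, 0.00 m³/s.
ΣQ_DR = 554.0 m³/s.
With Δt = 2 h = 7200 s, V = ΣQ_DR · Δt = 554.0 × 7200 = 3.99 × 10^6 m³.

V ≈ 3.99 × 10^6 m³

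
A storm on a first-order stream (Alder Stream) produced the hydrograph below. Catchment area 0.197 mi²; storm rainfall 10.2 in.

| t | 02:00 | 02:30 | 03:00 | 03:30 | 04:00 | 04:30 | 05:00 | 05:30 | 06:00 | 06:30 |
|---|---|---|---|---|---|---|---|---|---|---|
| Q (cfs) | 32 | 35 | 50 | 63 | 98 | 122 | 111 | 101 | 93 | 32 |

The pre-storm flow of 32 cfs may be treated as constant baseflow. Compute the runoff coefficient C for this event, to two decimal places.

C ≈ 0.16

ΣQ_DR = 417.0 cfs; V = ΣQ_DR·Δt = 7.506 × 10^5 ft³.
Runoff depth d = V / A = 1.640 in.
C = d / P = 1.640 / 10.2 = 0.16.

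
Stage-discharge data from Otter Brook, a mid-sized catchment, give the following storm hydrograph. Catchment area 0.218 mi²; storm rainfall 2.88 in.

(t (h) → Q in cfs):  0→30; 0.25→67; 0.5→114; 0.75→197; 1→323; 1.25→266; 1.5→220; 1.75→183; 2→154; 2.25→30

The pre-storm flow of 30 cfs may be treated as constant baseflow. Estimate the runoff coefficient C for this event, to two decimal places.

C ≈ 0.79

ΣQ_DR = 1284 cfs; V = ΣQ_DR·Δt = 1.156 × 10^6 ft³.
Runoff depth d = V / A = 2.282 in.
C = d / P = 2.282 / 2.88 = 0.79.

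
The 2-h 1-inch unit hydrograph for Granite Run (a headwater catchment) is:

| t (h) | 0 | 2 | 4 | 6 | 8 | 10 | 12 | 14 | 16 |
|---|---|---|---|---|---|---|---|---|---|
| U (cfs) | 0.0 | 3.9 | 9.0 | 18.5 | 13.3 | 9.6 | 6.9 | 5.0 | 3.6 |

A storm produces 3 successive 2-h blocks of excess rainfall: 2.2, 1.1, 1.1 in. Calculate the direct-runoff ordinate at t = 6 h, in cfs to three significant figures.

By discrete convolution, Q_j = Σ (P_i / 1 in) · U_{j−i}.
At t = 6 h (j=3): Q = (2.2/1)·18.5 + (1.1/1)·9.0 + (1.1/1)·3.9 = 54.9 cfs.

Q ≈ 54.9 cfs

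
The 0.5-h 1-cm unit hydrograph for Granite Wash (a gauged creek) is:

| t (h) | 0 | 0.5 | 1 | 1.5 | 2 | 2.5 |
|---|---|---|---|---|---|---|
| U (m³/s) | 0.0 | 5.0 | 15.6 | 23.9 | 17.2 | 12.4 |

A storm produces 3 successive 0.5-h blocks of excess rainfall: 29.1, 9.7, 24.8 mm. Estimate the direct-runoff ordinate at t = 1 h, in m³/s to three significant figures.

By discrete convolution, Q_j = Σ (P_i / 10 mm) · U_{j−i}.
At t = 1 h (j=2): Q = (29.1/10)·15.6 + (9.7/10)·5.0 + (24.8/10)·0.0 = 50.2 m³/s.

Q ≈ 50.2 m³/s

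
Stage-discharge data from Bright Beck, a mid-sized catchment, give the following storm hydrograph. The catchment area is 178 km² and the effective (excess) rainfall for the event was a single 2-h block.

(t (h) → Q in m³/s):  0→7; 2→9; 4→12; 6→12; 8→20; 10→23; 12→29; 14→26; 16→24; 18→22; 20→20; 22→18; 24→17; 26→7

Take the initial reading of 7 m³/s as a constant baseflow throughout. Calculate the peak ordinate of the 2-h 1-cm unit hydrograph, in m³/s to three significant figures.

Direct runoff: 0.0, 2.0, 5.0, 5.0, 13.0, 16.0, 22.0, 19.0, 17.0, 15.0, 13.0, 11.0, 10.0, 0.0 m³/s; ΣQ_DR = 148.0 m³/s, peak = 22.0 m³/s.
Runoff depth d = ΣQ_DR·Δt / A = 148.0 × 7200 / (178 km²) = 5.987 mm.
The 1-cm UH is the DRH scaled by (10 mm)/d, so U_p = 22.0 × 10/5.987 = 36.7 m³/s.

U_p ≈ 36.7 m³/s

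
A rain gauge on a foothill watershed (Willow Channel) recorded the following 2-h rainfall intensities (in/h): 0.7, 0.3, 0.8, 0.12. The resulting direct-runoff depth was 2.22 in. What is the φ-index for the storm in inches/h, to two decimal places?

Only the 3 blocks with intensity above φ contribute runoff: 0.7, 0.3, 0.8 in/h.
Σ(I−φ)·Δt = d  ⇒  (0.7+0.3+0.8 − 3φ)·2 = 2.22
φ = (1.800 − 2.22/2) / 3 = 0.23 in/h.

φ ≈ 0.23 in/h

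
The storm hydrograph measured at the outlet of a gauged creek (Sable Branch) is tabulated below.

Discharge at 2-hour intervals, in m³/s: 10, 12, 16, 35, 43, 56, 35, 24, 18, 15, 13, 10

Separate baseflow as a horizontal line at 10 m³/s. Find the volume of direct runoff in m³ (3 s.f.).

Direct-runoff ordinates (Q − Q_b): 0.0, 2.0, 6.0, 25.0, 33.0, 46.0, 25.0, 14.0, 8.0, 5.0, 3.0, 0.0 m³/s.
ΣQ_DR = 167.0 m³/s.
With Δt = 2 h = 7200 s, V = ΣQ_DR · Δt = 167.0 × 7200 = 1.20 × 10^6 m³.

V ≈ 1.20 × 10^6 m³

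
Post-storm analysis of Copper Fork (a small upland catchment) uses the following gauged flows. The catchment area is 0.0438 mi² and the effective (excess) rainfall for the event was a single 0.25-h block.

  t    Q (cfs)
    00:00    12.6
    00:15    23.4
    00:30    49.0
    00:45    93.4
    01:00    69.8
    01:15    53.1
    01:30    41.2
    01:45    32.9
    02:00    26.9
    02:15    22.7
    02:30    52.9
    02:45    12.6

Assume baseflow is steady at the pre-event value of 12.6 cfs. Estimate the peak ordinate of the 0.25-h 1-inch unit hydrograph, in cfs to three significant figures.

Direct runoff: 0.0, 10.8, 36.4, 80.8, 57.2, 40.5, 28.6, 20.3, 14.3, 10.1, 40.3, 0.0 cfs; ΣQ_DR = 339.3 cfs, peak = 80.8 cfs.
Runoff depth d = ΣQ_DR·Δt / A = 339.3 × 900 / (0.0438 mi²) = 3.001 in.
The 1-inch UH is the DRH scaled by (1 in)/d, so U_p = 80.8 × 1/3.001 = 26.9 cfs.

U_p ≈ 26.9 cfs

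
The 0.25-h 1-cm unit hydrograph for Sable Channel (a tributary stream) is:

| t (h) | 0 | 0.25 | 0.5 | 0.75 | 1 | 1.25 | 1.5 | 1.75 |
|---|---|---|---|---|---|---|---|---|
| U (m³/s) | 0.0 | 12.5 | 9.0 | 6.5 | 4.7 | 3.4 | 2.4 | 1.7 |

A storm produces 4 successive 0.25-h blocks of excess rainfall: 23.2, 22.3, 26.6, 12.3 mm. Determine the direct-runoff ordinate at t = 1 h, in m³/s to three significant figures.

By discrete convolution, Q_j = Σ (P_i / 10 mm) · U_{j−i}.
At t = 1 h (j=4): Q = (23.2/10)·4.7 + (22.3/10)·6.5 + (26.6/10)·9.0 + (12.3/10)·12.5 = 64.7 m³/s.

Q ≈ 64.7 m³/s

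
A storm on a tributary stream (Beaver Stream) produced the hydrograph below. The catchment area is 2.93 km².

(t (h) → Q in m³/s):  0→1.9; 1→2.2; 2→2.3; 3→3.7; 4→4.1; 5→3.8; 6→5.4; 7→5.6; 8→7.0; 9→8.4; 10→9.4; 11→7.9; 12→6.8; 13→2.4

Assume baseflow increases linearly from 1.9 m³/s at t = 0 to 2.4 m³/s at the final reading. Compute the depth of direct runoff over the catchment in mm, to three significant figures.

d ≈ 50.1 mm

Direct runoff: 0.00, 0.26, 0.32, 1.68, 2.05, 1.71, 3.27, 3.43, 4.79, 6.15, 7.12, 5.58, 4.44, 0.00 m³/s; ΣQ_DR = 40.80 m³/s.
V = ΣQ_DR · Δt = 40.80 × 3600 s = 1.469 × 10^5 m³.
Over A = 2.93 km², depth = V / A = 50.1 mm.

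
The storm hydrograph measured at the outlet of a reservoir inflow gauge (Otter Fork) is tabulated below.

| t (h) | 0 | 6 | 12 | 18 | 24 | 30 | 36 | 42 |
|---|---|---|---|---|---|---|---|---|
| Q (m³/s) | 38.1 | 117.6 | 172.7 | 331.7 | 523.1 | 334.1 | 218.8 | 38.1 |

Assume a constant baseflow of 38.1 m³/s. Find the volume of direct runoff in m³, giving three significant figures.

Direct-runoff ordinates (Q − Q_b): 0.0, 79.5, 134.6, 293.6, 485.0, 296.0, 180.7, 0.0 m³/s.
ΣQ_DR = 1469 m³/s.
With Δt = 6 h = 21600 s, V = ΣQ_DR · Δt = 1469 × 21600 = 3.17 × 10^7 m³.

V ≈ 3.17 × 10^7 m³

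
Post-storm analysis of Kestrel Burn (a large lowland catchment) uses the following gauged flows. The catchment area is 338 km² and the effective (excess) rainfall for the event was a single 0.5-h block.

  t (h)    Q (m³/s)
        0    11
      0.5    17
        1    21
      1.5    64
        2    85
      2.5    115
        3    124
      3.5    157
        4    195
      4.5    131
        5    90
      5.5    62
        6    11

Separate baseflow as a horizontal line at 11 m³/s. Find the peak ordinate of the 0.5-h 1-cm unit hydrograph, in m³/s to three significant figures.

Direct runoff: 0.0, 6.0, 10.0, 53.0, 74.0, 104.0, 113.0, 146.0, 184.0, 120.0, 79.0, 51.0, 0.0 m³/s; ΣQ_DR = 940.0 m³/s, peak = 184.0 m³/s.
Runoff depth d = ΣQ_DR·Δt / A = 940.0 × 1800 / (338 km²) = 5.006 mm.
The 1-cm UH is the DRH scaled by (10 mm)/d, so U_p = 184.0 × 10/5.006 = 368 m³/s.

U_p ≈ 368 m³/s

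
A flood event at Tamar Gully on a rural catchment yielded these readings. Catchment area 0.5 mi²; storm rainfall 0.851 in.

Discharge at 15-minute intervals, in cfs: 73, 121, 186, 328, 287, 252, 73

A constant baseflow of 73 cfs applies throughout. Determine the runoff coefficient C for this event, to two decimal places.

ΣQ_DR = 809.0 cfs; V = ΣQ_DR·Δt = 7.281 × 10^5 ft³.
Runoff depth d = V / A = 0.6268 in.
C = d / P = 0.6268 / 0.851 = 0.74.

C ≈ 0.74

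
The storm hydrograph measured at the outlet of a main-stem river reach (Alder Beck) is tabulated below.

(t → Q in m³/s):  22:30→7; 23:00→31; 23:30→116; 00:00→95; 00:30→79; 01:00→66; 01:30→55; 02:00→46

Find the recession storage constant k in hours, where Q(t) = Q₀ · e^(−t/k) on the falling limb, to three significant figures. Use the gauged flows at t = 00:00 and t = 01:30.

k ≈ 2.74 h

On the falling limb, Q drops from 95 to 55 m³/s between t = 00:00 and t = 01:30 (Δt = 1.5 h).
k = −Δt / ln(Q₂/Q₁) = −1.5 / ln(55/95) = 2.74 h.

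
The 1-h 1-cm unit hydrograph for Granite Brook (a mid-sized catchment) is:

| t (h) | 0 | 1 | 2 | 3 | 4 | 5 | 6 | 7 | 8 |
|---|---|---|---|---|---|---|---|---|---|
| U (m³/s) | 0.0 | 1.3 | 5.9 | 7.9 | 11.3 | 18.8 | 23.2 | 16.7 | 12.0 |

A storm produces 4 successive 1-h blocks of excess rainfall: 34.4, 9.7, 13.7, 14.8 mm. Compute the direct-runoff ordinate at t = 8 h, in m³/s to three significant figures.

By discrete convolution, Q_j = Σ (P_i / 10 mm) · U_{j−i}.
At t = 8 h (j=8): Q = (34.4/10)·12.0 + (9.7/10)·16.7 + (13.7/10)·23.2 + (14.8/10)·18.8 = 117 m³/s.

Q ≈ 117 m³/s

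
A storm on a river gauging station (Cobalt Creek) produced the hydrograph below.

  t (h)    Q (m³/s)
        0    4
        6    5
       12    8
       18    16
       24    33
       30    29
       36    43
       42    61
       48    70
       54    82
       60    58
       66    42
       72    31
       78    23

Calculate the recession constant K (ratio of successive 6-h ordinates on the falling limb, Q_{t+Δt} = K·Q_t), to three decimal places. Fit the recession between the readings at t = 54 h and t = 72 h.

K ≈ 0.723

Using the recession-limb readings at t = 54 h and t = 72 h: Q falls from 82 to 31 m³/s over 3 intervals.
K = (Q₂/Q₁)^(1/3) = (31/82)^(1/3) = 0.723.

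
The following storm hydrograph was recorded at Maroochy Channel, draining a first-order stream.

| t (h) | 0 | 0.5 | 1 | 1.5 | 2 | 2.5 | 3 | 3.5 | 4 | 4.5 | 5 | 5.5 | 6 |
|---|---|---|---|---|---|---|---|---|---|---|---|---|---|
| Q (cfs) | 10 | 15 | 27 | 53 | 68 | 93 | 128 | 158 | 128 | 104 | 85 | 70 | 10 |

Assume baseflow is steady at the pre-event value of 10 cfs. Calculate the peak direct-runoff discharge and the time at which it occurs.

Subtracting baseflow gives direct-runoff ordinates: 0.0, 5.0, 17.0, 43.0, 58.0, 83.0, 118.0, 148.0, 118.0, 94.0, 75.0, 60.0, 0.0 cfs.
The maximum is 148.0 cfs, occurring at the reading for t = 3.5 h.

Q_p = 148.0 cfs at t = 3.5 h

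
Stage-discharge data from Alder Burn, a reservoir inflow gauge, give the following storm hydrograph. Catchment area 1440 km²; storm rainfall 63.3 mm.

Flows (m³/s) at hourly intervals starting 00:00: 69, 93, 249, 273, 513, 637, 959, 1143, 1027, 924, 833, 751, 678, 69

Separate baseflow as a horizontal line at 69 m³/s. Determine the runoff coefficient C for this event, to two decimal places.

C ≈ 0.29

ΣQ_DR = 7252 m³/s; V = ΣQ_DR·Δt = 2.611 × 10^7 m³.
Runoff depth d = V / A = 18.13 mm.
C = d / P = 18.13 / 63.3 = 0.29.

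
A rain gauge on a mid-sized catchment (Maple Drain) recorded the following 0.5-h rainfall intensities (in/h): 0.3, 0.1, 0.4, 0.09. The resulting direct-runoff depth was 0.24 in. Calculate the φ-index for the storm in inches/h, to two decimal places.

Only the 2 blocks with intensity above φ contribute runoff: 0.3, 0.4 in/h.
Σ(I−φ)·Δt = d  ⇒  (0.3+0.4 − 2φ)·0.5 = 0.24
φ = (0.7000 − 0.24/0.5) / 2 = 0.11 in/h.

φ ≈ 0.11 in/h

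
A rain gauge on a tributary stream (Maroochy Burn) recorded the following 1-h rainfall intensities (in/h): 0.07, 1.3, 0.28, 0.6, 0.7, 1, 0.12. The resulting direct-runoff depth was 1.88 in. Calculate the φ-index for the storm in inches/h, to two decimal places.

φ ≈ 0.43 in/h

Only the 4 blocks with intensity above φ contribute runoff: 1.3, 0.6, 0.7, 1 in/h.
Σ(I−φ)·Δt = d  ⇒  (1.3+0.6+0.7+1 − 4φ)·1 = 1.88
φ = (3.600 − 1.88/1) / 4 = 0.43 in/h.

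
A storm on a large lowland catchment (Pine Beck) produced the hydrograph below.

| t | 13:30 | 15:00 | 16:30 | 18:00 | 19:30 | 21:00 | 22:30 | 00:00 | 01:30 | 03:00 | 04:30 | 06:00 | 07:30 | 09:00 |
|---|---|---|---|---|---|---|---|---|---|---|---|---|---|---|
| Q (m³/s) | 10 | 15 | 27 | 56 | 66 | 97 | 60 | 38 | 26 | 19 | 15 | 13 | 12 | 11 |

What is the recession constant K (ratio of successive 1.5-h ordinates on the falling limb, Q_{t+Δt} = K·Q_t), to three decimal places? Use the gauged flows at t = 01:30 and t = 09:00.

K ≈ 0.842

Using the recession-limb readings at t = 01:30 and t = 09:00: Q falls from 26 to 11 m³/s over 5 intervals.
K = (Q₂/Q₁)^(1/5) = (11/26)^(1/5) = 0.842.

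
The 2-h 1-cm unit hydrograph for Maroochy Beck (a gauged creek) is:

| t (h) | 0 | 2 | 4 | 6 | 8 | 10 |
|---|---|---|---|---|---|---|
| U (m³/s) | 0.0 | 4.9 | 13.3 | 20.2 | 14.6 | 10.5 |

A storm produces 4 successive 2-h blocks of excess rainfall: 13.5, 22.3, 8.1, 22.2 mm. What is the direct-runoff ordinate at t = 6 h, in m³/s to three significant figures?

By discrete convolution, Q_j = Σ (P_i / 10 mm) · U_{j−i}.
At t = 6 h (j=3): Q = (13.5/10)·20.2 + (22.3/10)·13.3 + (8.1/10)·4.9 + (22.2/10)·0.0 = 60.9 m³/s.

Q ≈ 60.9 m³/s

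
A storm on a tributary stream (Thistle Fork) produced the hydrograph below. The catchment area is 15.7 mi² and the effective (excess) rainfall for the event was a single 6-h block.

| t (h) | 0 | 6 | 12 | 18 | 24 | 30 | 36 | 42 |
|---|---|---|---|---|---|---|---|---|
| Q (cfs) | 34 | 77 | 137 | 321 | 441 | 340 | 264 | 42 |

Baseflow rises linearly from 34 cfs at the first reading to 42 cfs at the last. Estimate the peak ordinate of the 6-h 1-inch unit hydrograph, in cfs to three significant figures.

U_p ≈ 503 cfs

Direct runoff: 0.00, 41.86, 100.71, 283.57, 402.43, 300.29, 223.14, 0.00 cfs; ΣQ_DR = 1352 cfs, peak = 402.43 cfs.
Runoff depth d = ΣQ_DR·Δt / A = 1352 × 21600 / (15.7 mi²) = 0.8007 in.
The 1-inch UH is the DRH scaled by (1 in)/d, so U_p = 402.43 × 1/0.8007 = 503 cfs.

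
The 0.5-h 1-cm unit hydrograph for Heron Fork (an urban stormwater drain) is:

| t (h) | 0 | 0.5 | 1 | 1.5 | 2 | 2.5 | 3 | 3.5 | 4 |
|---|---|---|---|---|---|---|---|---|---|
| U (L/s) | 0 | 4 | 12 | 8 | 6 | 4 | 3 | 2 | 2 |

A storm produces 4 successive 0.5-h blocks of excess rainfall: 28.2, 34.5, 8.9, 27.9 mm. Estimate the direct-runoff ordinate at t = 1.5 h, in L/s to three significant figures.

Q ≈ 67.5 L/s

By discrete convolution, Q_j = Σ (P_i / 10 mm) · U_{j−i}.
At t = 1.5 h (j=3): Q = (28.2/10)·8 + (34.5/10)·12 + (8.9/10)·4 + (27.9/10)·0 = 67.5 L/s.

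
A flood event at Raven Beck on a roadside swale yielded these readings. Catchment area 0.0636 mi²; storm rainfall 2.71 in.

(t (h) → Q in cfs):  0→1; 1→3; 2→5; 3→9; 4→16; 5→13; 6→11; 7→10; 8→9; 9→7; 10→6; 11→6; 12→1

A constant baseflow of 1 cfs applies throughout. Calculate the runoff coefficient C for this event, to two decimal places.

C ≈ 0.76

ΣQ_DR = 84.00 cfs; V = ΣQ_DR·Δt = 3.024 × 10^5 ft³.
Runoff depth d = V / A = 2.047 in.
C = d / P = 2.047 / 2.71 = 0.76.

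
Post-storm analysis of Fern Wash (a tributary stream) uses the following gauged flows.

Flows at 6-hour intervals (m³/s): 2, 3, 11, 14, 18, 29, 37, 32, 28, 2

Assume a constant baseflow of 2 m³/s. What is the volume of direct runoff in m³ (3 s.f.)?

Direct-runoff ordinates (Q − Q_b): 0.0, 1.0, 9.0, 12.0, 16.0, 27.0, 35.0, 30.0, 26.0, 0.0 m³/s.
ΣQ_DR = 156.0 m³/s.
With Δt = 6 h = 21600 s, V = ΣQ_DR · Δt = 156.0 × 21600 = 3.37 × 10^6 m³.

V ≈ 3.37 × 10^6 m³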